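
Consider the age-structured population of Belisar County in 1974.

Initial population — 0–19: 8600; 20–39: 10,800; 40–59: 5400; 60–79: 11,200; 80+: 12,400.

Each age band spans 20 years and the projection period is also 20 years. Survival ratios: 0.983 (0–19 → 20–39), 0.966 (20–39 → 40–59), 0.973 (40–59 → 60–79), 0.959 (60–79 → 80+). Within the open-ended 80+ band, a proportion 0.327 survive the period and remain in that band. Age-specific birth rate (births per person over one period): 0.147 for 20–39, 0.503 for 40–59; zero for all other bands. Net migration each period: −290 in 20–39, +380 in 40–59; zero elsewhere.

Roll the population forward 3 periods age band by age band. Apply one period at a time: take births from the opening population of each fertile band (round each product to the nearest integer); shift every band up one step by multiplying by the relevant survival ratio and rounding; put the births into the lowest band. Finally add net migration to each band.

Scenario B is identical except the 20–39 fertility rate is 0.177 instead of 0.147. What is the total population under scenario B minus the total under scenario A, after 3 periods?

723

Let group 1 be 0–19 through group 5 = 80+.
— Period 1 —
Births: 10800 × 0.147 = 1588  |  5400 × 0.503 = 2716 — total 4304
Group 2: 8600 × 0.983 = 8454
Group 3: 10800 × 0.966 = 10433
Group 4: 5400 × 0.973 = 5254
Group 5: 11200 × 0.959 + 12400 × 0.327 = 10741 + 4055 = 14796
Net migration: Group 2 − 290 → 8164; Group 3 + 380 → 10813
Giving 4304 / 8164 / 10813 / 5254 / 14796.
— Period 2 —
Births: 8164 × 0.147 = 1200  |  10813 × 0.503 = 5439 — total 6639
Group 2: 4304 × 0.983 = 4231
Group 3: 8164 × 0.966 = 7886
Group 4: 10813 × 0.973 = 10521
Group 5: 5254 × 0.959 + 14796 × 0.327 = 5039 + 4838 = 9877
Net migration: Group 2 − 290 → 3941; Group 3 + 380 → 8266
Giving 6639 / 3941 / 8266 / 10521 / 9877.
— Period 3 —
Births: 3941 × 0.147 = 579  |  8266 × 0.503 = 4158 — total 4737
Group 2: 6639 × 0.983 = 6526
Group 3: 3941 × 0.966 = 3807
Group 4: 8266 × 0.973 = 8043
Group 5: 10521 × 0.959 + 9877 × 0.327 = 10090 + 3230 = 13320
Net migration: Group 2 − 290 → 6236; Group 3 + 380 → 4187
Giving 4737 / 6236 / 4187 / 8043 / 13320.
Scenario A total after 3 periods: 36523
Scenario B projection —
— Period 1 —
Births: 10800 × 0.177 = 1912  |  5400 × 0.503 = 2716 — total 4628
Group 2: 8600 × 0.983 = 8454
Group 3: 10800 × 0.966 = 10433
Group 4: 5400 × 0.973 = 5254
Group 5: 11200 × 0.959 + 12400 × 0.327 = 10741 + 4055 = 14796
Net migration: Group 2 − 290 → 8164; Group 3 + 380 → 10813
Giving 4628 / 8164 / 10813 / 5254 / 14796.
— Period 2 —
Births: 8164 × 0.177 = 1445  |  10813 × 0.503 = 5439 — total 6884
Group 2: 4628 × 0.983 = 4549
Group 3: 8164 × 0.966 = 7886
Group 4: 10813 × 0.973 = 10521
Group 5: 5254 × 0.959 + 14796 × 0.327 = 5039 + 4838 = 9877
Net migration: Group 2 − 290 → 4259; Group 3 + 380 → 8266
Giving 6884 / 4259 / 8266 / 10521 / 9877.
— Period 3 —
Births: 4259 × 0.177 = 754  |  8266 × 0.503 = 4158 — total 4912
Group 2: 6884 × 0.983 = 6767
Group 3: 4259 × 0.966 = 4114
Group 4: 8266 × 0.973 = 8043
Group 5: 10521 × 0.959 + 9877 × 0.327 = 10090 + 3230 = 13320
Net migration: Group 2 − 290 → 6477; Group 3 + 380 → 4494
Giving 4912 / 6477 / 4494 / 8043 / 13320.
Scenario B total after 3 periods: 37246
Difference B − A = 37246 − 36523 = 723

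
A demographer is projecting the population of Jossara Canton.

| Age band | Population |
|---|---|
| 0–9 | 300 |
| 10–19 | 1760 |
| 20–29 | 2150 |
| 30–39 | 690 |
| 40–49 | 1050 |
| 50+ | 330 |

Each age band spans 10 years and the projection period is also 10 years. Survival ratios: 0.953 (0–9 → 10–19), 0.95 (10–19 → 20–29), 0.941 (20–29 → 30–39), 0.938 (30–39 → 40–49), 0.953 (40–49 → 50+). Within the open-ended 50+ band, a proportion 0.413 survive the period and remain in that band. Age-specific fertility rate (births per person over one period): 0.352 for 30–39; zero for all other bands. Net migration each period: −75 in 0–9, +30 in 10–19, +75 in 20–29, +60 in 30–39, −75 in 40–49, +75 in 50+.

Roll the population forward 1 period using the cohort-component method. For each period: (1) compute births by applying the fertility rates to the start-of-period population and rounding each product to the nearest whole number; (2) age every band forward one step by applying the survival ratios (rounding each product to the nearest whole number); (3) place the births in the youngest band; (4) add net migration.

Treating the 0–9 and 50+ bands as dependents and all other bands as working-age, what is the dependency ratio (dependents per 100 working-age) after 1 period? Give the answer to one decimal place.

29.2

Period 1.
Births: 690 × 0.352 = 243
10–19: 300 × 0.953 = 286
20–29: 1760 × 0.95 = 1672
30–39: 2150 × 0.941 = 2023
40–49: 690 × 0.938 = 647
50+: 1050 × 0.953 + 330 × 0.413 = 1001 + 136 = 1137
Net migration: 0–9 − 75 → 168; 10–19 + 30 → 316; 20–29 + 75 → 1747; 30–39 + 60 → 2083; 40–49 − 75 → 572; 50+ + 75 → 1212
Giving 168 / 316 / 1747 / 2083 / 572 / 1212.
Dependents (band 0–9 + band 50+) = 168 + 1212 = 1380; working-age = 4718; ratio = 1380/4718 × 100 = 29.2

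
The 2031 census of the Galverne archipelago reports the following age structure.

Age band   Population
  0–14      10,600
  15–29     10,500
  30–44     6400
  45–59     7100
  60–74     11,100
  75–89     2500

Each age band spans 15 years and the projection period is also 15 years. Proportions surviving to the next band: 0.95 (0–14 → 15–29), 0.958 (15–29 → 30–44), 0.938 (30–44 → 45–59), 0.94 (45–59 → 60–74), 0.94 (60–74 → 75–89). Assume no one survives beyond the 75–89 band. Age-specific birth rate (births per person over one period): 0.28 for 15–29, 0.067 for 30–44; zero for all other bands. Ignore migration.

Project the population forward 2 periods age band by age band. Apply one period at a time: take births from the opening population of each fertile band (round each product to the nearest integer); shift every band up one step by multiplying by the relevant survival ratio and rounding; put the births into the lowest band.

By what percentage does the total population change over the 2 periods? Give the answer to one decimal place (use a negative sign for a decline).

Call the groups 1 to 6, youngest first.
Period 1.
Births: 10500 × 0.28 = 2940 ; 6400 × 0.067 = 429 ⇒ total 3369
Group 2: 10600 × 0.95 = 10070
Group 3: 10500 × 0.958 = 10059
Group 4: 6400 × 0.938 = 6003
Group 5: 7100 × 0.94 = 6674
Group 6: 11100 × 0.94 = 10434
→ [3369, 10070, 10059, 6003, 6674, 10434]
Period 2.
Births: 10070 × 0.28 = 2820 ; 10059 × 0.067 = 674 ⇒ total 3494
Group 2: 3369 × 0.95 = 3201
Group 3: 10070 × 0.958 = 9647
Group 4: 10059 × 0.938 = 9435
Group 5: 6003 × 0.94 = 5643
Group 6: 6674 × 0.94 = 6274
→ [3494, 3201, 9647, 9435, 5643, 6274]
Total: 48200 → 37694; change = -10506; percentage change = -21.8%

-21.8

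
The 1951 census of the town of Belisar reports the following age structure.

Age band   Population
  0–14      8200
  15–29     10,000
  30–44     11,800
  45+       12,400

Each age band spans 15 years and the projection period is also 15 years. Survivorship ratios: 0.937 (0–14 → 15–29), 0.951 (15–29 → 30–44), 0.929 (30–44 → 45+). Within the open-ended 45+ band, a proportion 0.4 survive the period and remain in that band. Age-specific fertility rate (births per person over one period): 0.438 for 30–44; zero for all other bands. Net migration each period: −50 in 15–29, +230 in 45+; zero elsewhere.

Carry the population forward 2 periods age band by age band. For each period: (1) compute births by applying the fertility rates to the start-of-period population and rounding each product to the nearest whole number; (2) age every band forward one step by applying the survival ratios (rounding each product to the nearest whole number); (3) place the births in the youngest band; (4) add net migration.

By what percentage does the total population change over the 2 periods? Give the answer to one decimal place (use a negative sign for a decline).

-25.1

After projecting period 1:
Births: 11800 * 0.438 = 5168
15–29: 8200 * 0.937 = 7683
30–44: 10000 * 0.951 = 9510
45+: 11800 * 0.929 + 12400 * 0.4 = 10962 + 4960 = 15922
Net migration: 15–29 − 50 → 7633; 45+ + 230 → 16152
Giving 5168 / 7633 / 9510 / 16152.
After projecting period 2:
Births: 9510 * 0.438 = 4165
15–29: 5168 * 0.937 = 4842
30–44: 7633 * 0.951 = 7259
45+: 9510 * 0.929 + 16152 * 0.4 = 8835 + 6461 = 15296
Net migration: 15–29 − 50 → 4792; 45+ + 230 → 15526
Giving 4165 / 4792 / 7259 / 15526.
Total: 42400 → 31742; change = -10658; percentage change = -25.1%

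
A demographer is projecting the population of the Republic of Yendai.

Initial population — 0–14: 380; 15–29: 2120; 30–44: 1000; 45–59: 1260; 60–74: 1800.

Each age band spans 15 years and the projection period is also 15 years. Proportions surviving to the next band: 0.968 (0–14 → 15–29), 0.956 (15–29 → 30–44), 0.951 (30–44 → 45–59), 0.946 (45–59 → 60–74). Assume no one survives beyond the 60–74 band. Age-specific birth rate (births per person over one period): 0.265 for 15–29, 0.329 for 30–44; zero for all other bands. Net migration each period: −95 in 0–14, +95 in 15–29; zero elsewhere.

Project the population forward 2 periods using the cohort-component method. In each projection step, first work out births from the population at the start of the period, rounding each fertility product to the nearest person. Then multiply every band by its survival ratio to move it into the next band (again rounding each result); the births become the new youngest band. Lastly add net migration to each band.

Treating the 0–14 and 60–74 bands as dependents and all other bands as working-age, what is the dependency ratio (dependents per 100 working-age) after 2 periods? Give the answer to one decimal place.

— Period 1 —
Births: 2120 * 0.265 = 562 ; 1000 * 0.329 = 329 → total 891
15–29: 380 * 0.968 = 368
30–44: 2120 * 0.956 = 2027
45–59: 1000 * 0.951 = 951
60–74: 1260 * 0.946 = 1192
Net migration: 0–14 − 95 → 796; 15–29 + 95 → 463
Giving 796 / 463 / 2027 / 951 / 1192.
— Period 2 —
Births: 463 * 0.265 = 123 ; 2027 * 0.329 = 667 → total 790
15–29: 796 * 0.968 = 771
30–44: 463 * 0.956 = 443
45–59: 2027 * 0.951 = 1928
60–74: 951 * 0.946 = 900
Net migration: 0–14 − 95 → 695; 15–29 + 95 → 866
Giving 695 / 866 / 443 / 1928 / 900.
Dependents (band 0–14 + band 60–74) = 695 + 900 = 1595; working-age = 3237; ratio = 1595/3237 × 100 = 49.3

49.3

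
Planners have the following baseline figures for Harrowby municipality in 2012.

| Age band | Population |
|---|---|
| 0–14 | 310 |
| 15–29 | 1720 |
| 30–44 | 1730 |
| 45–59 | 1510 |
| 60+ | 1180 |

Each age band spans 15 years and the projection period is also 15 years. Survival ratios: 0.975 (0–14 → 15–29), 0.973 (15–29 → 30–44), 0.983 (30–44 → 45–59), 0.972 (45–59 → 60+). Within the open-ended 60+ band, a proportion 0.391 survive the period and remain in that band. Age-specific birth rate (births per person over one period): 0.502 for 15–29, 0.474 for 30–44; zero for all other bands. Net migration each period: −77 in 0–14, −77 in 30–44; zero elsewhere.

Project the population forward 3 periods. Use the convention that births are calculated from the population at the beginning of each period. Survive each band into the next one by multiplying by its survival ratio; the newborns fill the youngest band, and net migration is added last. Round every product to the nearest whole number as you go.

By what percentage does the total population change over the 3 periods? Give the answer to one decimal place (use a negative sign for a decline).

Period 1.
Births: 1720 × 0.502 = 863, 1730 × 0.474 = 820 ⇒ total 1683
15–29: 310 × 0.975 = 302
30–44: 1720 × 0.973 = 1674
45–59: 1730 × 0.983 = 1701
60+: 1510 × 0.972 + 1180 × 0.391 = 1468 + 461 = 1929
Net migration: 0–14 − 77 → 1606; 30–44 − 77 → 1597
Giving 1606 / 302 / 1597 / 1701 / 1929.
Period 2.
Births: 302 × 0.502 = 152, 1597 × 0.474 = 757 ⇒ total 909
15–29: 1606 × 0.975 = 1566
30–44: 302 × 0.973 = 294
45–59: 1597 × 0.983 = 1570
60+: 1701 × 0.972 + 1929 × 0.391 = 1653 + 754 = 2407
Net migration: 0–14 − 77 → 832; 30–44 − 77 → 217
Giving 832 / 1566 / 217 / 1570 / 2407.
Period 3.
Births: 1566 × 0.502 = 786, 217 × 0.474 = 103 ⇒ total 889
15–29: 832 × 0.975 = 811
30–44: 1566 × 0.973 = 1524
45–59: 217 × 0.983 = 213
60+: 1570 × 0.972 + 2407 × 0.391 = 1526 + 941 = 2467
Net migration: 0–14 − 77 → 812; 30–44 − 77 → 1447
Giving 812 / 811 / 1447 / 213 / 2467.
Total: 6450 → 5750; change = -700; percentage change = -10.9%

-10.9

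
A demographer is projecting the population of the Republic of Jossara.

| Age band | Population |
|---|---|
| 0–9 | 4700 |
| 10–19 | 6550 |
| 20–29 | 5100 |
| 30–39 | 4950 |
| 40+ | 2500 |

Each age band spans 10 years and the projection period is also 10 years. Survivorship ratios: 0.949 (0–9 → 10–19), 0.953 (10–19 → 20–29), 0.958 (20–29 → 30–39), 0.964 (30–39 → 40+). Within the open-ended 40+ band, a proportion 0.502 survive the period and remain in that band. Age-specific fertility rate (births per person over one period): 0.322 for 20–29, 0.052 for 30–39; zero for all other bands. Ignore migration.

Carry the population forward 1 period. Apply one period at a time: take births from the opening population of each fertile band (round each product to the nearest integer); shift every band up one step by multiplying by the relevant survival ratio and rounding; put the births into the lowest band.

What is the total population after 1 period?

Numbering the bands 1..5 from youngest to oldest:
Period 1:
Births: 5100 × 0.322 = 1642, 4950 × 0.052 = 257 → 1899
Band 2: 4700 × 0.949 = 4460
Band 3: 6550 × 0.953 = 6242
Band 4: 5100 × 0.958 = 4886
Band 5: 4950 × 0.964 + 2500 × 0.502 = 4772 + 1255 = 6027
Giving 1899 / 4460 / 6242 / 4886 / 6027.
Total after period 1: 1899 + 4460 + 6242 + 4886 + 6027 = 23514

23514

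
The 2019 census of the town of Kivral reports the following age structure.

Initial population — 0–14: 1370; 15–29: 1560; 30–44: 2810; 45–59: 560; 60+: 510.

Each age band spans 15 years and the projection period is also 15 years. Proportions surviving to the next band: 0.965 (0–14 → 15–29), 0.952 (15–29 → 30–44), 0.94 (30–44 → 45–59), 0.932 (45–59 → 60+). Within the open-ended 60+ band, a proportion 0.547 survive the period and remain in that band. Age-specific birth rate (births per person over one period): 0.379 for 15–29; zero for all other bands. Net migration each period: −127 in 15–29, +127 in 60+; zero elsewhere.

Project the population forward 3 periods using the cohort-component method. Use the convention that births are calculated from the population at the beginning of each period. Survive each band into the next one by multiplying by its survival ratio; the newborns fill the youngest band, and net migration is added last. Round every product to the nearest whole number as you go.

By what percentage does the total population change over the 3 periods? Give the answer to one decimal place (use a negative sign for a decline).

Numbering the bands 1..5 from youngest to oldest:
After projecting period 1:
Births: 1560 * 0.379 = 591
Band 2: 1370 * 0.965 = 1322
Band 3: 1560 * 0.952 = 1485
Band 4: 2810 * 0.94 = 2641
Band 5: 560 * 0.932 + 510 * 0.547 = 522 + 279 = 801
Net migration: Band 2 − 127 → 1195; Band 5 + 127 → 928
Giving 591 / 1195 / 1485 / 2641 / 928.
After projecting period 2:
Births: 1195 * 0.379 = 453
Band 2: 591 * 0.965 = 570
Band 3: 1195 * 0.952 = 1138
Band 4: 1485 * 0.94 = 1396
Band 5: 2641 * 0.932 + 928 * 0.547 = 2461 + 508 = 2969
Net migration: Band 2 − 127 → 443; Band 5 + 127 → 3096
Giving 453 / 443 / 1138 / 1396 / 3096.
After projecting period 3:
Births: 443 * 0.379 = 168
Band 2: 453 * 0.965 = 437
Band 3: 443 * 0.952 = 422
Band 4: 1138 * 0.94 = 1070
Band 5: 1396 * 0.932 + 3096 * 0.547 = 1301 + 1694 = 2995
Net migration: Band 2 − 127 → 310; Band 5 + 127 → 3122
Giving 168 / 310 / 422 / 1070 / 3122.
Total: 6810 → 5092; change = -1718; percentage change = -25.2%

-25.2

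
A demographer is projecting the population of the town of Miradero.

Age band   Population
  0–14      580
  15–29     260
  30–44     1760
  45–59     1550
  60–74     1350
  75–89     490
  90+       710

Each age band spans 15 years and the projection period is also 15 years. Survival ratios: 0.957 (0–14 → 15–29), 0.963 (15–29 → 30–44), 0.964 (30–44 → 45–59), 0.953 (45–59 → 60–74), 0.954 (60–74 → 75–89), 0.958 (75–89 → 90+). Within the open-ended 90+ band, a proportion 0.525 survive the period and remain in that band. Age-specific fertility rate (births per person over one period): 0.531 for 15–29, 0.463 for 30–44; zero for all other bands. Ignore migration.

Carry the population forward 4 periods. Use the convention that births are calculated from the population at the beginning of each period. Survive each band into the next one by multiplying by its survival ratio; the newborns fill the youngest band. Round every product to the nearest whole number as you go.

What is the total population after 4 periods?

5899

After projecting period 1:
Births: 260 × 0.531 = 138 ; 1760 × 0.463 = 815 → total 953
15–29: 580 × 0.957 = 555
30–44: 260 × 0.963 = 250
45–59: 1760 × 0.964 = 1697
60–74: 1550 × 0.953 = 1477
75–89: 1350 × 0.954 = 1288
90+: 490 × 0.958 + 710 × 0.525 = 469 + 373 = 842
Giving 953 / 555 / 250 / 1697 / 1477 / 1288 / 842.
After projecting period 2:
Births: 555 × 0.531 = 295 ; 250 × 0.463 = 116 → total 411
15–29: 953 × 0.957 = 912
30–44: 555 × 0.963 = 534
45–59: 250 × 0.964 = 241
60–74: 1697 × 0.953 = 1617
75–89: 1477 × 0.954 = 1409
90+: 1288 × 0.958 + 842 × 0.525 = 1234 + 442 = 1676
Giving 411 / 912 / 534 / 241 / 1617 / 1409 / 1676.
After projecting period 3:
Births: 912 × 0.531 = 484 ; 534 × 0.463 = 247 → total 731
15–29: 411 × 0.957 = 393
30–44: 912 × 0.963 = 878
45–59: 534 × 0.964 = 515
60–74: 241 × 0.953 = 230
75–89: 1617 × 0.954 = 1543
90+: 1409 × 0.958 + 1676 × 0.525 = 1350 + 880 = 2230
Giving 731 / 393 / 878 / 515 / 230 / 1543 / 2230.
After projecting period 4:
Births: 393 × 0.531 = 209 ; 878 × 0.463 = 407 → total 616
15–29: 731 × 0.957 = 700
30–44: 393 × 0.963 = 378
45–59: 878 × 0.964 = 846
60–74: 515 × 0.953 = 491
75–89: 230 × 0.954 = 219
90+: 1543 × 0.958 + 2230 × 0.525 = 1478 + 1171 = 2649
Giving 616 / 700 / 378 / 846 / 491 / 219 / 2649.
Total after period 4: 616 + 700 + 378 + 846 + 491 + 219 + 2649 = 5899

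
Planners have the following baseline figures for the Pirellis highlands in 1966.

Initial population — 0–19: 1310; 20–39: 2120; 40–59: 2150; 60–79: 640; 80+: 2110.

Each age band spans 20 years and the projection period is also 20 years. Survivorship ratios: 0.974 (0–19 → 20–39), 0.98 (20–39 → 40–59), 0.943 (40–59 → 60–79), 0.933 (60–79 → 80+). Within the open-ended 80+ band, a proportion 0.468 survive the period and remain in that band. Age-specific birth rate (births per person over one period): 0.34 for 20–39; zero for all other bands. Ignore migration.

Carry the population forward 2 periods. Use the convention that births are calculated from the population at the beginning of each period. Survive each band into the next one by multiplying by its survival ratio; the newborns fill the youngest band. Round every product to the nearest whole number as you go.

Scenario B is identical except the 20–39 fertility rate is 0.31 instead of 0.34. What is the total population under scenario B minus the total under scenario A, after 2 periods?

After projecting period 1:
Births: 2120 * 0.34 = 721
20–39: 1310 * 0.974 = 1276
40–59: 2120 * 0.98 = 2078
60–79: 2150 * 0.943 = 2027
80+: 640 * 0.933 + 2110 * 0.468 = 597 + 987 = 1584
Giving 721 / 1276 / 2078 / 2027 / 1584.
After projecting period 2:
Births: 1276 * 0.34 = 434
20–39: 721 * 0.974 = 702
40–59: 1276 * 0.98 = 1250
60–79: 2078 * 0.943 = 1960
80+: 2027 * 0.933 + 1584 * 0.468 = 1891 + 741 = 2632
Giving 434 / 702 / 1250 / 1960 / 2632.
Scenario A total after 2 periods: 6978
Scenario B projection —
After projecting period 1:
Births: 2120 * 0.31 = 657
20–39: 1310 * 0.974 = 1276
40–59: 2120 * 0.98 = 2078
60–79: 2150 * 0.943 = 2027
80+: 640 * 0.933 + 2110 * 0.468 = 597 + 987 = 1584
Giving 657 / 1276 / 2078 / 2027 / 1584.
After projecting period 2:
Births: 1276 * 0.31 = 396
20–39: 657 * 0.974 = 640
40–59: 1276 * 0.98 = 1250
60–79: 2078 * 0.943 = 1960
80+: 2027 * 0.933 + 1584 * 0.468 = 1891 + 741 = 2632
Giving 396 / 640 / 1250 / 1960 / 2632.
Scenario B total after 2 periods: 6878
Difference B − A = 6878 − 6978 = -100

-100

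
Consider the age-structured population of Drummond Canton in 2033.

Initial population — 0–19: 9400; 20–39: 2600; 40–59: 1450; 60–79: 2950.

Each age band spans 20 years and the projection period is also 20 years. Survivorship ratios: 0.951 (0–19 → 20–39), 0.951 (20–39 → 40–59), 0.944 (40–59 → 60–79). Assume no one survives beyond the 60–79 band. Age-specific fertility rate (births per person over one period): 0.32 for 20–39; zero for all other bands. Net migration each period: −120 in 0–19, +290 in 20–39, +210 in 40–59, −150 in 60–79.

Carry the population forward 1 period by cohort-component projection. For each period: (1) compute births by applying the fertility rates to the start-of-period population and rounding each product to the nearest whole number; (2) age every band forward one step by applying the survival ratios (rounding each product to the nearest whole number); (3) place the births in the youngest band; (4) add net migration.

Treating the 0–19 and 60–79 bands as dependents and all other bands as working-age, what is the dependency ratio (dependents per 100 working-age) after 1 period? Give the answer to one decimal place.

— Period 1 —
Births: 2600 × 0.32 = 832
20–39: 9400 × 0.951 = 8939
40–59: 2600 × 0.951 = 2473
60–79: 1450 × 0.944 = 1369
Net migration: 0–19 − 120 → 712; 20–39 + 290 → 9229; 40–59 + 210 → 2683; 60–79 − 150 → 1219
Population now: 0–19=712, 20–39=9229, 40–59=2683, 60–79=1219
Dependents (band 0–19 + band 60–79) = 712 + 1219 = 1931; working-age = 11912; ratio = 1931/11912 × 100 = 16.2

16.2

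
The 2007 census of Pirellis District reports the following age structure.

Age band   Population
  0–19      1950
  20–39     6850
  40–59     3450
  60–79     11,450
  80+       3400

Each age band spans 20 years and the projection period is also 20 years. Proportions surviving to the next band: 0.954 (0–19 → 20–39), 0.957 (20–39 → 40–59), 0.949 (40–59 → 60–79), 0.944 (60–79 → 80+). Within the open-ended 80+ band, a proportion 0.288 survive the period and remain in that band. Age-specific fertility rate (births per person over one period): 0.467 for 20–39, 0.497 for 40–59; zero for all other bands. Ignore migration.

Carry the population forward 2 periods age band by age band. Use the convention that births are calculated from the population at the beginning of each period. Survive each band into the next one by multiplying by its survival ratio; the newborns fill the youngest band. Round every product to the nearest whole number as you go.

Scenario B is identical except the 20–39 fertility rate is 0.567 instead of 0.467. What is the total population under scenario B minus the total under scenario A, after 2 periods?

Call the bands 1 to 5, youngest first.
[period 1]
Births: 6850 × 0.467 = 3199  |  3450 × 0.497 = 1715 ⇒ total 4914
Band 2: 1950 × 0.954 = 1860
Band 3: 6850 × 0.957 = 6555
Band 4: 3450 × 0.949 = 3274
Band 5: 11450 × 0.944 + 3400 × 0.288 = 10809 + 979 = 11788
Population now: 0–19=4914, 20–39=1860, 40–59=6555, 60–79=3274, 80+=11788
[period 2]
Births: 1860 × 0.467 = 869  |  6555 × 0.497 = 3258 ⇒ total 4127
Band 2: 4914 × 0.954 = 4688
Band 3: 1860 × 0.957 = 1780
Band 4: 6555 × 0.949 = 6221
Band 5: 3274 × 0.944 + 11788 × 0.288 = 3091 + 3395 = 6486
Population now: 0–19=4127, 20–39=4688, 40–59=1780, 60–79=6221, 80+=6486
Scenario A total after 2 periods: 23302
Scenario B projection —
[period 1]
Births: 6850 × 0.567 = 3884  |  3450 × 0.497 = 1715 ⇒ total 5599
Band 2: 1950 × 0.954 = 1860
Band 3: 6850 × 0.957 = 6555
Band 4: 3450 × 0.949 = 3274
Band 5: 11450 × 0.944 + 3400 × 0.288 = 10809 + 979 = 11788
Population now: 0–19=5599, 20–39=1860, 40–59=6555, 60–79=3274, 80+=11788
[period 2]
Births: 1860 × 0.567 = 1055  |  6555 × 0.497 = 3258 ⇒ total 4313
Band 2: 5599 × 0.954 = 5341
Band 3: 1860 × 0.957 = 1780
Band 4: 6555 × 0.949 = 6221
Band 5: 3274 × 0.944 + 11788 × 0.288 = 3091 + 3395 = 6486
Population now: 0–19=4313, 20–39=5341, 40–59=1780, 60–79=6221, 80+=6486
Scenario B total after 2 periods: 24141
Difference B − A = 24141 − 23302 = 839

839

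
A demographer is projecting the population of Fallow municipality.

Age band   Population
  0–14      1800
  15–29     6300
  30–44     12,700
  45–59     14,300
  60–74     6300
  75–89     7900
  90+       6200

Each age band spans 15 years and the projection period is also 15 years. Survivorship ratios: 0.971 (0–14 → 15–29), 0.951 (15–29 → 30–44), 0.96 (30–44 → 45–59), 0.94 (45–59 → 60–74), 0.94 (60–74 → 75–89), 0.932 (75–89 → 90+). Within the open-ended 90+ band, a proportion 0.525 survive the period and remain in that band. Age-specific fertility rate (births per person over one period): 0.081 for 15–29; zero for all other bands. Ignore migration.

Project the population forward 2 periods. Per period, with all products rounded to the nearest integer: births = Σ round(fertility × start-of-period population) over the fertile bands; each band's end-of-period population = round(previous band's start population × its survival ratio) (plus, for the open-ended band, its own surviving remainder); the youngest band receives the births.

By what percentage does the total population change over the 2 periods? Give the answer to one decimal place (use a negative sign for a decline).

-22.1

Numbering the bands 1..7 from youngest to oldest:
— Period 1 —
Births: 6300 × 0.081 = 510
Band 2: 1800 × 0.971 = 1748
Band 3: 6300 × 0.951 = 5991
Band 4: 12700 × 0.96 = 12192
Band 5: 14300 × 0.94 = 13442
Band 6: 6300 × 0.94 = 5922
Band 7: 7900 × 0.932 + 6200 × 0.525 = 7363 + 3255 = 10618
→ [510, 1748, 5991, 12192, 13442, 5922, 10618]
— Period 2 —
Births: 1748 × 0.081 = 142
Band 2: 510 × 0.971 = 495
Band 3: 1748 × 0.951 = 1662
Band 4: 5991 × 0.96 = 5751
Band 5: 12192 × 0.94 = 11460
Band 6: 13442 × 0.94 = 12635
Band 7: 5922 × 0.932 + 10618 × 0.525 = 5519 + 5574 = 11093
→ [142, 495, 1662, 5751, 11460, 12635, 11093]
Total: 55500 → 43238; change = -12262; percentage change = -22.1%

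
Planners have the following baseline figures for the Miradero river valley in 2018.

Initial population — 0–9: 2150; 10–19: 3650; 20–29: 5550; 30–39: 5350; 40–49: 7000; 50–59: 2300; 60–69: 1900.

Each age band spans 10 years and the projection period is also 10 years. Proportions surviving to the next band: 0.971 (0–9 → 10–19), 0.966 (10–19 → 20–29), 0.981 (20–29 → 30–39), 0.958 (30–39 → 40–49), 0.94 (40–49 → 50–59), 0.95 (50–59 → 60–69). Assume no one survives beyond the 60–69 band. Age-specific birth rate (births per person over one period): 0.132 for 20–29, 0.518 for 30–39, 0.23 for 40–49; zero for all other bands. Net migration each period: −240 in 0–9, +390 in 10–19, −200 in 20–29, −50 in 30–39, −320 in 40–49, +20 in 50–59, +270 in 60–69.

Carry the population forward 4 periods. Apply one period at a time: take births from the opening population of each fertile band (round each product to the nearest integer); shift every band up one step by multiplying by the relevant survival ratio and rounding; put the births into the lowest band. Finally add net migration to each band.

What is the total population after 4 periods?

Period 1.
Births: 5550 * 0.132 = 733  |  5350 * 0.518 = 2771  |  7000 * 0.23 = 1610 — total 5114
10–19: 2150 * 0.971 = 2088
20–29: 3650 * 0.966 = 3526
30–39: 5550 * 0.981 = 5445
40–49: 5350 * 0.958 = 5125
50–59: 7000 * 0.94 = 6580
60–69: 2300 * 0.95 = 2185
Net migration: 0–9 − 240 → 4874; 10–19 + 390 → 2478; 20–29 − 200 → 3326; 30–39 − 50 → 5395; 40–49 − 320 → 4805; 50–59 + 20 → 6600; 60–69 + 270 → 2455
Giving 4874 / 2478 / 3326 / 5395 / 4805 / 6600 / 2455.
Period 2.
Births: 3326 * 0.132 = 439  |  5395 * 0.518 = 2795  |  4805 * 0.23 = 1105 — total 4339
10–19: 4874 * 0.971 = 4733
20–29: 2478 * 0.966 = 2394
30–39: 3326 * 0.981 = 3263
40–49: 5395 * 0.958 = 5168
50–59: 4805 * 0.94 = 4517
60–69: 6600 * 0.95 = 6270
Net migration: 0–9 − 240 → 4099; 10–19 + 390 → 5123; 20–29 − 200 → 2194; 30–39 − 50 → 3213; 40–49 − 320 → 4848; 50–59 + 20 → 4537; 60–69 + 270 → 6540
Giving 4099 / 5123 / 2194 / 3213 / 4848 / 4537 / 6540.
Period 3.
Births: 2194 * 0.132 = 290  |  3213 * 0.518 = 1664  |  4848 * 0.23 = 1115 — total 3069
10–19: 4099 * 0.971 = 3980
20–29: 5123 * 0.966 = 4949
30–39: 2194 * 0.981 = 2152
40–49: 3213 * 0.958 = 3078
50–59: 4848 * 0.94 = 4557
60–69: 4537 * 0.95 = 4310
Net migration: 0–9 − 240 → 2829; 10–19 + 390 → 4370; 20–29 − 200 → 4749; 30–39 − 50 → 2102; 40–49 − 320 → 2758; 50–59 + 20 → 4577; 60–69 + 270 → 4580
Giving 2829 / 4370 / 4749 / 2102 / 2758 / 4577 / 4580.
Period 4.
Births: 4749 * 0.132 = 627  |  2102 * 0.518 = 1089  |  2758 * 0.23 = 634 — total 2350
10–19: 2829 * 0.971 = 2747
20–29: 4370 * 0.966 = 4221
30–39: 4749 * 0.981 = 4659
40–49: 2102 * 0.958 = 2014
50–59: 2758 * 0.94 = 2593
60–69: 4577 * 0.95 = 4348
Net migration: 0–9 − 240 → 2110; 10–19 + 390 → 3137; 20–29 − 200 → 4021; 30–39 − 50 → 4609; 40–49 − 320 → 1694; 50–59 + 20 → 2613; 60–69 + 270 → 4618
Giving 2110 / 3137 / 4021 / 4609 / 1694 / 2613 / 4618.
Total after period 4: 2110 + 3137 + 4021 + 4609 + 1694 + 2613 + 4618 = 22802

22802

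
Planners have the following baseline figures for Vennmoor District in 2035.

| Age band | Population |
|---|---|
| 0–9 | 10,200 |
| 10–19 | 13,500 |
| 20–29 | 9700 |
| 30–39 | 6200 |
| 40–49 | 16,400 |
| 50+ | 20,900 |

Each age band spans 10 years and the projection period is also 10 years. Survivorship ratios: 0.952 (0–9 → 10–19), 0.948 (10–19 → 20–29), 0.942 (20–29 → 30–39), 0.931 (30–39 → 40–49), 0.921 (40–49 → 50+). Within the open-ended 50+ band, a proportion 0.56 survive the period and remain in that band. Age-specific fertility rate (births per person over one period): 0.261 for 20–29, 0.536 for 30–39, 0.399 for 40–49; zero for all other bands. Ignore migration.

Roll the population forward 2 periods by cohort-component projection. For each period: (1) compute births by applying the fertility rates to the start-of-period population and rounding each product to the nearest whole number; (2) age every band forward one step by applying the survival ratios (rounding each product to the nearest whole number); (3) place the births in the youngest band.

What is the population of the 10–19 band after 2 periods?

11804

— Period 1 —
Births: 9700 × 0.261 = 2532, 6200 × 0.536 = 3323, 16400 × 0.399 = 6544 → 12399
10–19: 10200 × 0.952 = 9710
20–29: 13500 × 0.948 = 12798
30–39: 9700 × 0.942 = 9137
40–49: 6200 × 0.931 = 5772
50+: 16400 × 0.921 + 20900 × 0.56 = 15104 + 11704 = 26808
End of period: [12399, 9710, 12798, 9137, 5772, 26808]
— Period 2 —
Births: 12798 × 0.261 = 3340, 9137 × 0.536 = 4897, 5772 × 0.399 = 2303 → 10540
10–19: 12399 × 0.952 = 11804
20–29: 9710 × 0.948 = 9205
30–39: 12798 × 0.942 = 12056
40–49: 9137 × 0.931 = 8507
50+: 5772 × 0.921 + 26808 × 0.56 = 5316 + 15012 = 20328
End of period: [10540, 11804, 9205, 12056, 8507, 20328]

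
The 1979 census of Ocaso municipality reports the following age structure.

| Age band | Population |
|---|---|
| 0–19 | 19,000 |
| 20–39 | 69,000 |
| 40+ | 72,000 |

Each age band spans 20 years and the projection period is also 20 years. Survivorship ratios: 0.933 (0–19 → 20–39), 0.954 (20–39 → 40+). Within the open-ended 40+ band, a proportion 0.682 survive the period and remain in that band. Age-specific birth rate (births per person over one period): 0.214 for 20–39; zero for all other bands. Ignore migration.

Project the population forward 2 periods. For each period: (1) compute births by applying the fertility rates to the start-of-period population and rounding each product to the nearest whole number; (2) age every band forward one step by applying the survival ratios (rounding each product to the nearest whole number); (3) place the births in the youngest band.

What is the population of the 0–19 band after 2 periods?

(Groups numbered youngest = 1 to oldest = 3.)
[period 1]
Births: 69000 * 0.214 = 14766
Group 2: 19000 * 0.933 = 17727
Group 3: 69000 * 0.954 + 72000 * 0.682 = 65826 + 49104 = 114930
Population now: 0–19=14766, 20–39=17727, 40+=114930
[period 2]
Births: 17727 * 0.214 = 3794
Group 2: 14766 * 0.933 = 13777
Group 3: 17727 * 0.954 + 114930 * 0.682 = 16912 + 78382 = 95294
Population now: 0–19=3794, 20–39=13777, 40+=95294

3794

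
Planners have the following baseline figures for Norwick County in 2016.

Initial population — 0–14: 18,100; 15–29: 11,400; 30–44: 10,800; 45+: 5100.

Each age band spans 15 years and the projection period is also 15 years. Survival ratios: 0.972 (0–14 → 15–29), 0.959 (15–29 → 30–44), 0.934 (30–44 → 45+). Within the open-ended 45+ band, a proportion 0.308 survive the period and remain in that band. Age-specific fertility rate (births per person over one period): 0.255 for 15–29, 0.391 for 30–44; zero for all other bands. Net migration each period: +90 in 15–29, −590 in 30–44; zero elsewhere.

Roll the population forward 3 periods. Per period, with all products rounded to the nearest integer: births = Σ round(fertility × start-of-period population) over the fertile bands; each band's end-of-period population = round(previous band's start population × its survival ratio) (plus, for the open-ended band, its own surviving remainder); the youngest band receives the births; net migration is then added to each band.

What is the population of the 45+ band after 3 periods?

Numbering the groups 1..4 from youngest to oldest:
— Period 1 —
Births: 11400 × 0.255 = 2907 ; 10800 × 0.391 = 4223 ⇒ total 7130
Group 2: 18100 × 0.972 = 17593
Group 3: 11400 × 0.959 = 10933
Group 4: 10800 × 0.934 + 5100 × 0.308 = 10087 + 1571 = 11658
Net migration: Group 2 + 90 → 17683; Group 3 − 590 → 10343
Population now: 0–14=7130, 15–29=17683, 30–44=10343, 45+=11658
— Period 2 —
Births: 17683 × 0.255 = 4509 ; 10343 × 0.391 = 4044 ⇒ total 8553
Group 2: 7130 × 0.972 = 6930
Group 3: 17683 × 0.959 = 16958
Group 4: 10343 × 0.934 + 11658 × 0.308 = 9660 + 3591 = 13251
Net migration: Group 2 + 90 → 7020; Group 3 − 590 → 16368
Population now: 0–14=8553, 15–29=7020, 30–44=16368, 45+=13251
— Period 3 —
Births: 7020 × 0.255 = 1790 ; 16368 × 0.391 = 6400 ⇒ total 8190
Group 2: 8553 × 0.972 = 8314
Group 3: 7020 × 0.959 = 6732
Group 4: 16368 × 0.934 + 13251 × 0.308 = 15288 + 4081 = 19369
Net migration: Group 2 + 90 → 8404; Group 3 − 590 → 6142
Population now: 0–14=8190, 15–29=8404, 30–44=6142, 45+=19369

19369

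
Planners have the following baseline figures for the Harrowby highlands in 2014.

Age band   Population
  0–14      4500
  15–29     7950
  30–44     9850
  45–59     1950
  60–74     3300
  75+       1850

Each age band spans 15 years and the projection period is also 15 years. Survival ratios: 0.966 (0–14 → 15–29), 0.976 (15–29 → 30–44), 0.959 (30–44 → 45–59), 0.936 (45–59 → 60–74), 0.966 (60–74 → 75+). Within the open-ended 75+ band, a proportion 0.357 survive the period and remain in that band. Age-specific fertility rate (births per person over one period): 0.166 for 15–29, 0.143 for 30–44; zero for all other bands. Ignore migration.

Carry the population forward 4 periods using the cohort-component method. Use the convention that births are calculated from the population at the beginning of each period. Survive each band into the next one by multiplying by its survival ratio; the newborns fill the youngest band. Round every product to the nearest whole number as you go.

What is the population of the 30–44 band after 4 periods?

1728

After projecting period 1:
Births: 7950 × 0.166 = 1320, 9850 × 0.143 = 1409 — total 2729
15–29: 4500 × 0.966 = 4347
30–44: 7950 × 0.976 = 7759
45–59: 9850 × 0.959 = 9446
60–74: 1950 × 0.936 = 1825
75+: 3300 × 0.966 + 1850 × 0.357 = 3188 + 660 = 3848
Population now: 0–14=2729, 15–29=4347, 30–44=7759, 45–59=9446, 60–74=1825, 75+=3848
After projecting period 2:
Births: 4347 × 0.166 = 722, 7759 × 0.143 = 1110 — total 1832
15–29: 2729 × 0.966 = 2636
30–44: 4347 × 0.976 = 4243
45–59: 7759 × 0.959 = 7441
60–74: 9446 × 0.936 = 8841
75+: 1825 × 0.966 + 3848 × 0.357 = 1763 + 1374 = 3137
Population now: 0–14=1832, 15–29=2636, 30–44=4243, 45–59=7441, 60–74=8841, 75+=3137
After projecting period 3:
Births: 2636 × 0.166 = 438, 4243 × 0.143 = 607 — total 1045
15–29: 1832 × 0.966 = 1770
30–44: 2636 × 0.976 = 2573
45–59: 4243 × 0.959 = 4069
60–74: 7441 × 0.936 = 6965
75+: 8841 × 0.966 + 3137 × 0.357 = 8540 + 1120 = 9660
Population now: 0–14=1045, 15–29=1770, 30–44=2573, 45–59=4069, 60–74=6965, 75+=9660
After projecting period 4:
Births: 1770 × 0.166 = 294, 2573 × 0.143 = 368 — total 662
15–29: 1045 × 0.966 = 1009
30–44: 1770 × 0.976 = 1728
45–59: 2573 × 0.959 = 2468
60–74: 4069 × 0.936 = 3809
75+: 6965 × 0.966 + 9660 × 0.357 = 6728 + 3449 = 10177
Population now: 0–14=662, 15–29=1009, 30–44=1728, 45–59=2468, 60–74=3809, 75+=10177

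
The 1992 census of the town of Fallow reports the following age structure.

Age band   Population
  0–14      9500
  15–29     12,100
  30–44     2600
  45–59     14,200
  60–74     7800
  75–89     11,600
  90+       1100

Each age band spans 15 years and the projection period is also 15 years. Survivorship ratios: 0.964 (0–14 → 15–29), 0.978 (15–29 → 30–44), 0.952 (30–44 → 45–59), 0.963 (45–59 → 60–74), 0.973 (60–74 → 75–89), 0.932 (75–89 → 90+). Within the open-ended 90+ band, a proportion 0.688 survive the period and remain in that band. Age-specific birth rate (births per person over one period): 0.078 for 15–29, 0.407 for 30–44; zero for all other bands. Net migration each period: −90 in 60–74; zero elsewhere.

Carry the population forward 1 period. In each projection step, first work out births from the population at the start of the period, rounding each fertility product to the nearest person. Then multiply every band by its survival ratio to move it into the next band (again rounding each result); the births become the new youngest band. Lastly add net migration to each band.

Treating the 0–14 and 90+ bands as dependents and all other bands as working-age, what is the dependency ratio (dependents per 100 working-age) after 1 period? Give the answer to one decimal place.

Numbering the groups 1..7 from youngest to oldest:
[period 1]
Births: 12100 × 0.078 = 944 ; 2600 × 0.407 = 1058 — total 2002
Group 2: 9500 × 0.964 = 9158
Group 3: 12100 × 0.978 = 11834
Group 4: 2600 × 0.952 = 2475
Group 5: 14200 × 0.963 = 13675
Group 6: 7800 × 0.973 = 7589
Group 7: 11600 × 0.932 + 1100 × 0.688 = 10811 + 757 = 11568
Net migration: Group 5 − 90 → 13585
End of period: [2002, 9158, 11834, 2475, 13585, 7589, 11568]
Dependents (band 0–14 + band 90+) = 2002 + 11568 = 13570; working-age = 44641; ratio = 13570/44641 × 100 = 30.4

30.4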